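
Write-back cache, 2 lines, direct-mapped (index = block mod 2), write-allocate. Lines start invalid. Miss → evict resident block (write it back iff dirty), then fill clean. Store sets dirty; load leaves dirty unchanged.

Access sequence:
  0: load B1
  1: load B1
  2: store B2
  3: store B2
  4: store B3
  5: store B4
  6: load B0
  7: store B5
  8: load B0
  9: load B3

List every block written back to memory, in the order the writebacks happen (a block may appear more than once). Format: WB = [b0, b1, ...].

WB = [2, 4, 3, 5]

0: R B1 → L1 miss [-]
1: R B1 → L1 hit [-]
2: W B2 → L0 miss [D]
3: W B2 → L0 hit [D]
4: W B3 → L1 miss [D]
5: W B4 → L0 miss wb→B2 [D]
6: R B0 → L0 miss wb→B4 [-]
7: W B5 → L1 miss wb→B3 [D]
8: R B0 → L0 hit [-]
9: R B3 → L1 miss wb→B5 [-]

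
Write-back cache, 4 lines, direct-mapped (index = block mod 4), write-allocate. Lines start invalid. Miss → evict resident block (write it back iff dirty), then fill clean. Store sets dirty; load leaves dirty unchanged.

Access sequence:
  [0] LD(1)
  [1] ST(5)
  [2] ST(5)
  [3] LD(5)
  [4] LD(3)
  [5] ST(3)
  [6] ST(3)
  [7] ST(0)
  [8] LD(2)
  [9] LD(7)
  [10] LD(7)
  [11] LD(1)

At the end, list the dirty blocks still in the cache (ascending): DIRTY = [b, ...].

  0 | R B1 → L1 miss [-]
  1 | W B5 → L1 miss [D]
  2 | W B5 → L1 hit [D]
  3 | R B5 → L1 hit [D]
  4 | R B3 → L3 miss [-]
  5 | W B3 → L3 hit [D]
  6 | W B3 → L3 hit [D]
  7 | W B0 → L0 miss [D]
  8 | R B2 → L2 miss [-]
  9 | R B7 → L3 miss wb→B3 [-]
  10 | R B7 → L3 hit [-]
  11 | R B1 → L1 miss wb→B5 [-]

DIRTY = [0]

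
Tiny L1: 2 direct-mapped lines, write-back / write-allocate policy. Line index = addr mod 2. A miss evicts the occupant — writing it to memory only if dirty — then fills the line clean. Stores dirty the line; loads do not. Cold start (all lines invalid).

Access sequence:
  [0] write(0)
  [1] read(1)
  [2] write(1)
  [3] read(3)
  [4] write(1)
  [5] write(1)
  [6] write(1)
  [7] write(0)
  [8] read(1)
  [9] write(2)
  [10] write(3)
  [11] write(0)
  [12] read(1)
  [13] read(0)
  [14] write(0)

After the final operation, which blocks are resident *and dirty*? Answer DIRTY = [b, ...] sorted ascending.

0: W B0 → L0 miss [D]
1: R B1 → L1 miss [-]
2: W B1 → L1 hit [D]
3: R B3 → L1 miss wb→B1 [-]
4: W B1 → L1 miss [D]
5: W B1 → L1 hit [D]
6: W B1 → L1 hit [D]
7: W B0 → L0 hit [D]
8: R B1 → L1 hit [D]
9: W B2 → L0 miss wb→B0 [D]
10: W B3 → L1 miss wb→B1 [D]
11: W B0 → L0 miss wb→B2 [D]
12: R B1 → L1 miss wb→B3 [-]
13: R B0 → L0 hit [D]
14: W B0 → L0 hit [D]

DIRTY = [0]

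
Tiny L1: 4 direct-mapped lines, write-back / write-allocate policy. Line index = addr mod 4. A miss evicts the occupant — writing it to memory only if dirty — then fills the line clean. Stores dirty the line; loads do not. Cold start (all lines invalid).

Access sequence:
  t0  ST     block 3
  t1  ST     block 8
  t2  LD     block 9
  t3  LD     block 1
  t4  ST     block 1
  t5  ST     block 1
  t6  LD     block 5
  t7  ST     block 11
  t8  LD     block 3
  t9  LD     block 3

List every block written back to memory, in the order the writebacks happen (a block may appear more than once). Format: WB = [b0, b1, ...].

WB = [1, 3, 11]

  0 | W B3 → L3 miss [D]
  1 | W B8 → L0 miss [D]
  2 | R B9 → L1 miss [-]
  3 | R B1 → L1 miss [-]
  4 | W B1 → L1 hit [D]
  5 | W B1 → L1 hit [D]
  6 | R B5 → L1 miss wb→B1 [-]
  7 | W B11 → L3 miss wb→B3 [D]
  8 | R B3 → L3 miss wb→B11 [-]
  9 | R B3 → L3 hit [-]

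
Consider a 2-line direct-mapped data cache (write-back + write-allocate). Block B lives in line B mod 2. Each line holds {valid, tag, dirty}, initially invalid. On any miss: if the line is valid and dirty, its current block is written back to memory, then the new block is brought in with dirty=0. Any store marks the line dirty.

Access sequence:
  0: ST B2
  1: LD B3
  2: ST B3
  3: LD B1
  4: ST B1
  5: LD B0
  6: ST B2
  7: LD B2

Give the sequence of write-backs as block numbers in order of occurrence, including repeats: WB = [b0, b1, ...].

WB = [3, 2]

0: W B2 → L0 miss [D]
1: R B3 → L1 miss [-]
2: W B3 → L1 hit [D]
3: R B1 → L1 miss wb→B3 [-]
4: W B1 → L1 hit [D]
5: R B0 → L0 miss wb→B2 [-]
6: W B2 → L0 miss [D]
7: R B2 → L0 hit [D]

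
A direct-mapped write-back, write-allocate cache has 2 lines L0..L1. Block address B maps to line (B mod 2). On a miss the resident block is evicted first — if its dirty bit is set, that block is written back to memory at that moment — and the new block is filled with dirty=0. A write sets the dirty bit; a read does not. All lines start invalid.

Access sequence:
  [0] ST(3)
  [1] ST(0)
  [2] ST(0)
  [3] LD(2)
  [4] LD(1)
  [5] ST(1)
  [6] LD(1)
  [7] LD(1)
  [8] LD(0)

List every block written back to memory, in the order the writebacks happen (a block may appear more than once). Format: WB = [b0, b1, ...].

0: W B3 -> L1 miss  d=D]
1: W B0 -> L0 miss  d=D]
2: W B0 -> L0 hit  d=D]
3: R B2 -> L0 miss wb->B0  d=-]
4: R B1 -> L1 miss wb->B3  d=-]
5: W B1 -> L1 hit  d=D]
6: R B1 -> L1 hit  d=D]
7: R B1 -> L1 hit  d=D]
8: R B0 -> L0 miss  d=-]

WB = [0, 3]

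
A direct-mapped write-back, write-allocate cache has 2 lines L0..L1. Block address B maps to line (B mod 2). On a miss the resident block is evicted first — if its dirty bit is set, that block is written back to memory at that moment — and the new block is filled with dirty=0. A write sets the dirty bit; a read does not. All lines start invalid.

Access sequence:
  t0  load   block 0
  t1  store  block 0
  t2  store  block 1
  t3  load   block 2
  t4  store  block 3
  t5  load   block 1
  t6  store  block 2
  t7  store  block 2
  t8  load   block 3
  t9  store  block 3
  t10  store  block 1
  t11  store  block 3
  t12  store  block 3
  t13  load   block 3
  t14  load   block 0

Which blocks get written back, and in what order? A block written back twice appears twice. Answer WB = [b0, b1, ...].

  0 | R B0 → L0 miss [-]
  1 | W B0 → L0 hit [D]
  2 | W B1 → L1 miss [D]
  3 | R B2 → L0 miss wb→B0 [-]
  4 | W B3 → L1 miss wb→B1 [D]
  5 | R B1 → L1 miss wb→B3 [-]
  6 | W B2 → L0 hit [D]
  7 | W B2 → L0 hit [D]
  8 | R B3 → L1 miss [-]
  9 | W B3 → L1 hit [D]
  10 | W B1 → L1 miss wb→B3 [D]
  11 | W B3 → L1 miss wb→B1 [D]
  12 | W B3 → L1 hit [D]
  13 | R B3 → L1 hit [D]
  14 | R B0 → L0 miss wb→B2 [-]

WB = [0, 1, 3, 3, 1, 2]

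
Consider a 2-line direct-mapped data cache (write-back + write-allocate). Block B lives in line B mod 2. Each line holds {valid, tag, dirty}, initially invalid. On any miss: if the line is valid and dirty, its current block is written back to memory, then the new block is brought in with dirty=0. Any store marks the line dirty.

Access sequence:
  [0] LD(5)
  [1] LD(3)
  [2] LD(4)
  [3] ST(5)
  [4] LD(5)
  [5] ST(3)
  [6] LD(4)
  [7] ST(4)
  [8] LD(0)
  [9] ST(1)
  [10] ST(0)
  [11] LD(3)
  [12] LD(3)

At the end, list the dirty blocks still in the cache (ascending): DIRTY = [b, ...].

DIRTY = [0]

0: R B5 → L1 miss [-]
1: R B3 → L1 miss [-]
2: R B4 → L0 miss [-]
3: W B5 → L1 miss [D]
4: R B5 → L1 hit [D]
5: W B3 → L1 miss wb→B5 [D]
6: R B4 → L0 hit [-]
7: W B4 → L0 hit [D]
8: R B0 → L0 miss wb→B4 [-]
9: W B1 → L1 miss wb→B3 [D]
10: W B0 → L0 hit [D]
11: R B3 → L1 miss wb→B1 [-]
12: R B3 → L1 hit [-]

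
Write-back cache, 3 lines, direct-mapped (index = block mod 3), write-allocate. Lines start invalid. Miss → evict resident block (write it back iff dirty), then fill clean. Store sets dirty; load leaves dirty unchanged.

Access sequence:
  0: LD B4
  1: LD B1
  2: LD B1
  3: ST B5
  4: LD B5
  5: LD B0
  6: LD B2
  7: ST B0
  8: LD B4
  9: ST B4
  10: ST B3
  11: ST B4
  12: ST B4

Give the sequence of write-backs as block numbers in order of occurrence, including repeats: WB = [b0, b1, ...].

WB = [5, 0]

  0 | R B4 → L1 miss [-]
  1 | R B1 → L1 miss [-]
  2 | R B1 → L1 hit [-]
  3 | W B5 → L2 miss [D]
  4 | R B5 → L2 hit [D]
  5 | R B0 → L0 miss [-]
  6 | R B2 → L2 miss wb→B5 [-]
  7 | W B0 → L0 hit [D]
  8 | R B4 → L1 miss [-]
  9 | W B4 → L1 hit [D]
  10 | W B3 → L0 miss wb→B0 [D]
  11 | W B4 → L1 hit [D]
  12 | W B4 → L1 hit [D]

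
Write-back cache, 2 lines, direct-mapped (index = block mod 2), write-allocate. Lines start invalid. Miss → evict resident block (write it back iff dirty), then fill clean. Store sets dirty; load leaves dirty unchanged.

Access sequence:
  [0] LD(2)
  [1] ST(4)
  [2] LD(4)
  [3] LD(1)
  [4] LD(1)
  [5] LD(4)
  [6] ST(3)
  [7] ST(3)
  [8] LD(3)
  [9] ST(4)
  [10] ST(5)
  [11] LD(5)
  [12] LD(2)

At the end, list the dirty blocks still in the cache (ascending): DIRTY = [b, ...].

  0 | R B2 → L0 miss [-]
  1 | W B4 → L0 miss [D]
  2 | R B4 → L0 hit [D]
  3 | R B1 → L1 miss [-]
  4 | R B1 → L1 hit [-]
  5 | R B4 → L0 hit [D]
  6 | W B3 → L1 miss [D]
  7 | W B3 → L1 hit [D]
  8 | R B3 → L1 hit [D]
  9 | W B4 → L0 hit [D]
  10 | W B5 → L1 miss wb→B3 [D]
  11 | R B5 → L1 hit [D]
  12 | R B2 → L0 miss wb→B4 [-]

DIRTY = [5]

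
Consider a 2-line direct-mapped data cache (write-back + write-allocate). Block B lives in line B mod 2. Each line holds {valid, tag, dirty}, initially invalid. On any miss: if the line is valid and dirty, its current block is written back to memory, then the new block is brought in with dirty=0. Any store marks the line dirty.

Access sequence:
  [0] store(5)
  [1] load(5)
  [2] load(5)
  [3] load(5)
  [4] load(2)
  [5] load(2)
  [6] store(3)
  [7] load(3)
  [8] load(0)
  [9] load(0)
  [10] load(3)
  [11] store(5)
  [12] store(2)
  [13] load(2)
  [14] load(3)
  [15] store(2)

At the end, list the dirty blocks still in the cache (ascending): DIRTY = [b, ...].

  0 | W B5 → L1 miss [D]
  1 | R B5 → L1 hit [D]
  2 | R B5 → L1 hit [D]
  3 | R B5 → L1 hit [D]
  4 | R B2 → L0 miss [-]
  5 | R B2 → L0 hit [-]
  6 | W B3 → L1 miss wb→B5 [D]
  7 | R B3 → L1 hit [D]
  8 | R B0 → L0 miss [-]
  9 | R B0 → L0 hit [-]
  10 | R B3 → L1 hit [D]
  11 | W B5 → L1 miss wb→B3 [D]
  12 | W B2 → L0 miss [D]
  13 | R B2 → L0 hit [D]
  14 | R B3 → L1 miss wb→B5 [-]
  15 | W B2 → L0 hit [D]

DIRTY = [2]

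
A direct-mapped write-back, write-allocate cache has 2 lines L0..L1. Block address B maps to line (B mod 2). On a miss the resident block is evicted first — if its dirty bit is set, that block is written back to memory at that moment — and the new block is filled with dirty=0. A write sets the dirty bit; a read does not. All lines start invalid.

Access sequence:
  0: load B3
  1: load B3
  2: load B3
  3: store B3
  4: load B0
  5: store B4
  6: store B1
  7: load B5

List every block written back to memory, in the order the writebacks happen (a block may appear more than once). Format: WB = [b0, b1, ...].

  0 | R B3 → L1 miss [-]
  1 | R B3 → L1 hit [-]
  2 | R B3 → L1 hit [-]
  3 | W B3 → L1 hit [D]
  4 | R B0 → L0 miss [-]
  5 | W B4 → L0 miss [D]
  6 | W B1 → L1 miss wb→B3 [D]
  7 | R B5 → L1 miss wb→B1 [-]

WB = [3, 1]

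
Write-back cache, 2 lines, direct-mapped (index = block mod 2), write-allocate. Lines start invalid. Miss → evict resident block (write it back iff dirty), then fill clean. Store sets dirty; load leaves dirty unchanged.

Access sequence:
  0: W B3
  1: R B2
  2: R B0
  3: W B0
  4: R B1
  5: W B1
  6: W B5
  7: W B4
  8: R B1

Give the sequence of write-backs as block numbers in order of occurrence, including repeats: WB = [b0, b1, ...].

WB = [3, 1, 0, 5]

0: W B3 -> L1 miss  d=D]
1: R B2 -> L0 miss  d=-]
2: R B0 -> L0 miss  d=-]
3: W B0 -> L0 hit  d=D]
4: R B1 -> L1 miss wb->B3  d=-]
5: W B1 -> L1 hit  d=D]
6: W B5 -> L1 miss wb->B1  d=D]
7: W B4 -> L0 miss wb->B0  d=D]
8: R B1 -> L1 miss wb->B5  d=-]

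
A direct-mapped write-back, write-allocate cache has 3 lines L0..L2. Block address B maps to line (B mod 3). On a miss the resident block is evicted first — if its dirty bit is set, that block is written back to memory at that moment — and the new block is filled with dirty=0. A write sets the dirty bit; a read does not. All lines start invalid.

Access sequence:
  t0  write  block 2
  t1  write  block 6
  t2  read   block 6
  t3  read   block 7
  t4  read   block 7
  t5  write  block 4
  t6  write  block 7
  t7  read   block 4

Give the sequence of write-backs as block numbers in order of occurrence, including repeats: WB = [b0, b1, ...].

  0 | W B2 → L2 miss [D]
  1 | W B6 → L0 miss [D]
  2 | R B6 → L0 hit [D]
  3 | R B7 → L1 miss [-]
  4 | R B7 → L1 hit [-]
  5 | W B4 → L1 miss [D]
  6 | W B7 → L1 miss wb→B4 [D]
  7 | R B4 → L1 miss wb→B7 [-]

WB = [4, 7]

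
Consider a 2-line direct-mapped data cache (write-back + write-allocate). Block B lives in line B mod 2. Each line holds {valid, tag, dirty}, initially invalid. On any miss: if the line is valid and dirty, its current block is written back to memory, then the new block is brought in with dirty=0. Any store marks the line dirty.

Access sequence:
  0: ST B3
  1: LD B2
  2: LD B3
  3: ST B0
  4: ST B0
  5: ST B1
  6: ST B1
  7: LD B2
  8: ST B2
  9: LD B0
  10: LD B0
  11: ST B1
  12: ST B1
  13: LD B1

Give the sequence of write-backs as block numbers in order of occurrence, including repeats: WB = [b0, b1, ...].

0: W B3 -> L1 miss  d=D]
1: R B2 -> L0 miss  d=-]
2: R B3 -> L1 hit  d=D]
3: W B0 -> L0 miss  d=D]
4: W B0 -> L0 hit  d=D]
5: W B1 -> L1 miss wb->B3  d=D]
6: W B1 -> L1 hit  d=D]
7: R B2 -> L0 miss wb->B0  d=-]
8: W B2 -> L0 hit  d=D]
9: R B0 -> L0 miss wb->B2  d=-]
10: R B0 -> L0 hit  d=-]
11: W B1 -> L1 hit  d=D]
12: W B1 -> L1 hit  d=D]
13: R B1 -> L1 hit  d=D]

WB = [3, 0, 2]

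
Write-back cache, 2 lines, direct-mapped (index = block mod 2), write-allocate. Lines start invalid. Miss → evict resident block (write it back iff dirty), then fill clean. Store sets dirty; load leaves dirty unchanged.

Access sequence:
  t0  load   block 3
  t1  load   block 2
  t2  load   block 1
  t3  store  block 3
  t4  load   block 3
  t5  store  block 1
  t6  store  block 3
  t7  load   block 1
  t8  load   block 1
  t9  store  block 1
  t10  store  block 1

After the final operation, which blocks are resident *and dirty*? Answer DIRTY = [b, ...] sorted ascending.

DIRTY = [1]

0: R B3 -> L1 miss  d=-]
1: R B2 -> L0 miss  d=-]
2: R B1 -> L1 miss  d=-]
3: W B3 -> L1 miss  d=D]
4: R B3 -> L1 hit  d=D]
5: W B1 -> L1 miss wb->B3  d=D]
6: W B3 -> L1 miss wb->B1  d=D]
7: R B1 -> L1 miss wb->B3  d=-]
8: R B1 -> L1 hit  d=-]
9: W B1 -> L1 hit  d=D]
10: W B1 -> L1 hit  d=D]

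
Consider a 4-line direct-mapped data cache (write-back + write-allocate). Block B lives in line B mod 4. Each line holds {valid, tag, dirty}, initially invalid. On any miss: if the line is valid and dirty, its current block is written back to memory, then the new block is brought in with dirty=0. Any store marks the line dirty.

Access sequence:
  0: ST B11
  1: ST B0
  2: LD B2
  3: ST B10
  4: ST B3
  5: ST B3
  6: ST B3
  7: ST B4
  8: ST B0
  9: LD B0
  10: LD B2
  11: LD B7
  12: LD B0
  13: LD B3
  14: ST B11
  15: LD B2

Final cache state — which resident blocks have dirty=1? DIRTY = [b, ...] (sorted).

0: W B11 → L3 miss [D]
1: W B0 → L0 miss [D]
2: R B2 → L2 miss [-]
3: W B10 → L2 miss [D]
4: W B3 → L3 miss wb→B11 [D]
5: W B3 → L3 hit [D]
6: W B3 → L3 hit [D]
7: W B4 → L0 miss wb→B0 [D]
8: W B0 → L0 miss wb→B4 [D]
9: R B0 → L0 hit [D]
10: R B2 → L2 miss wb→B10 [-]
11: R B7 → L3 miss wb→B3 [-]
12: R B0 → L0 hit [D]
13: R B3 → L3 miss [-]
14: W B11 → L3 miss [D]
15: R B2 → L2 hit [-]

DIRTY = [0, 11]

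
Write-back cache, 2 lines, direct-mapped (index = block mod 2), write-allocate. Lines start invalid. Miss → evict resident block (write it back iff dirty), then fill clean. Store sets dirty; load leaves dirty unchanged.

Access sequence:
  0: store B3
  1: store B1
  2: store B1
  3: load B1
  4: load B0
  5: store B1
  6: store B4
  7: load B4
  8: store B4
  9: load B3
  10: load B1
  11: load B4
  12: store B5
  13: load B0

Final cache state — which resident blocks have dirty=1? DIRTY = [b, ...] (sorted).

DIRTY = [5]

0: W B3 -> L1 miss  d=D]
1: W B1 -> L1 miss wb->B3  d=D]
2: W B1 -> L1 hit  d=D]
3: R B1 -> L1 hit  d=D]
4: R B0 -> L0 miss  d=-]
5: W B1 -> L1 hit  d=D]
6: W B4 -> L0 miss  d=D]
7: R B4 -> L0 hit  d=D]
8: W B4 -> L0 hit  d=D]
9: R B3 -> L1 miss wb->B1  d=-]
10: R B1 -> L1 miss  d=-]
11: R B4 -> L0 hit  d=D]
12: W B5 -> L1 miss  d=D]
13: R B0 -> L0 miss wb->B4  d=-]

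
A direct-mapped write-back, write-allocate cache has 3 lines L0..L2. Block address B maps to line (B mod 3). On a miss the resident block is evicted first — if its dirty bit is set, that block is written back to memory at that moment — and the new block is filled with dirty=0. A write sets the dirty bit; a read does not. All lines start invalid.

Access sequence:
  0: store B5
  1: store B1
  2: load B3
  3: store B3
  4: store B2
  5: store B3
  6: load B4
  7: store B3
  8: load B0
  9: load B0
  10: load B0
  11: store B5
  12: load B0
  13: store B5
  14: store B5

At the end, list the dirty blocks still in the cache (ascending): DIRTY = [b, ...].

DIRTY = [5]

0: W B5 -> L2 miss  d=D]
1: W B1 -> L1 miss  d=D]
2: R B3 -> L0 miss  d=-]
3: W B3 -> L0 hit  d=D]
4: W B2 -> L2 miss wb->B5  d=D]
5: W B3 -> L0 hit  d=D]
6: R B4 -> L1 miss wb->B1  d=-]
7: W B3 -> L0 hit  d=D]
8: R B0 -> L0 miss wb->B3  d=-]
9: R B0 -> L0 hit  d=-]
10: R B0 -> L0 hit  d=-]
11: W B5 -> L2 miss wb->B2  d=D]
12: R B0 -> L0 hit  d=-]
13: W B5 -> L2 hit  d=D]
14: W B5 -> L2 hit  d=D]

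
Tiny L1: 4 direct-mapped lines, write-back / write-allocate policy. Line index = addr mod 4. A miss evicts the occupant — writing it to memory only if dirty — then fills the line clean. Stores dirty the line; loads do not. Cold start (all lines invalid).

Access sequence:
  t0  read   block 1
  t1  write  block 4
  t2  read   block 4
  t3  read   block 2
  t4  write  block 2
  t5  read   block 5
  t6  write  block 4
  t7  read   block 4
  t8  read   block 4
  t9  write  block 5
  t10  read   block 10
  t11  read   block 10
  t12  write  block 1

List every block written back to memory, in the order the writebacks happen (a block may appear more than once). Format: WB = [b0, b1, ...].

WB = [2, 5]

0: R B1 → L1 miss [-]
1: W B4 → L0 miss [D]
2: R B4 → L0 hit [D]
3: R B2 → L2 miss [-]
4: W B2 → L2 hit [D]
5: R B5 → L1 miss [-]
6: W B4 → L0 hit [D]
7: R B4 → L0 hit [D]
8: R B4 → L0 hit [D]
9: W B5 → L1 hit [D]
10: R B10 → L2 miss wb→B2 [-]
11: R B10 → L2 hit [-]
12: W B1 → L1 miss wb→B5 [D]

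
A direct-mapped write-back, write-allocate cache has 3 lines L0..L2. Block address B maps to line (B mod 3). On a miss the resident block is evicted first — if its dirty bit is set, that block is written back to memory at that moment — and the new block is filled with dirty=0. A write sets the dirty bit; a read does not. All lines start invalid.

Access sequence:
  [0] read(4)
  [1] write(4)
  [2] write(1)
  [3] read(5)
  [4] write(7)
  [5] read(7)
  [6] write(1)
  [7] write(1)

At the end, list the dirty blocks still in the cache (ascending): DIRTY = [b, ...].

DIRTY = [1]

  0 | R B4 → L1 miss [-]
  1 | W B4 → L1 hit [D]
  2 | W B1 → L1 miss wb→B4 [D]
  3 | R B5 → L2 miss [-]
  4 | W B7 → L1 miss wb→B1 [D]
  5 | R B7 → L1 hit [D]
  6 | W B1 → L1 miss wb→B7 [D]
  7 | W B1 → L1 hit [D]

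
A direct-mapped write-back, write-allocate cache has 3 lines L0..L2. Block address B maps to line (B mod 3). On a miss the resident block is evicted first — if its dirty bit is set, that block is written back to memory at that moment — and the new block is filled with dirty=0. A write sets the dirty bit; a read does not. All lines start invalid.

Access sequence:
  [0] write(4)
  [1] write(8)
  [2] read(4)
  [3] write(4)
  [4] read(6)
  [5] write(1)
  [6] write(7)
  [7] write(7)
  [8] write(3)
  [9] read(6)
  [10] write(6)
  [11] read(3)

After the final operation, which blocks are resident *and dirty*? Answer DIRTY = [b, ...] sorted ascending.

  0 | W B4 → L1 miss [D]
  1 | W B8 → L2 miss [D]
  2 | R B4 → L1 hit [D]
  3 | W B4 → L1 hit [D]
  4 | R B6 → L0 miss [-]
  5 | W B1 → L1 miss wb→B4 [D]
  6 | W B7 → L1 miss wb→B1 [D]
  7 | W B7 → L1 hit [D]
  8 | W B3 → L0 miss [D]
  9 | R B6 → L0 miss wb→B3 [-]
  10 | W B6 → L0 hit [D]
  11 | R B3 → L0 miss wb→B6 [-]

DIRTY = [7, 8]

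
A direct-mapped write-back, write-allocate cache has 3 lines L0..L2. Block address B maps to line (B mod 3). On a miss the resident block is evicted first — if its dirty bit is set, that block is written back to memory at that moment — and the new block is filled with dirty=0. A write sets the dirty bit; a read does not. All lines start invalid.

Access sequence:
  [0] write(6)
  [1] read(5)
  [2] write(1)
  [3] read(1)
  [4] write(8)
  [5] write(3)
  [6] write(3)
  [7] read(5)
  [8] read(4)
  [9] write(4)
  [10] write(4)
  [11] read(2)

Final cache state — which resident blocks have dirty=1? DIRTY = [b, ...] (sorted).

0: W B6 -> L0 miss  d=D]
1: R B5 -> L2 miss  d=-]
2: W B1 -> L1 miss  d=D]
3: R B1 -> L1 hit  d=D]
4: W B8 -> L2 miss  d=D]
5: W B3 -> L0 miss wb->B6  d=D]
6: W B3 -> L0 hit  d=D]
7: R B5 -> L2 miss wb->B8  d=-]
8: R B4 -> L1 miss wb->B1  d=-]
9: W B4 -> L1 hit  d=D]
10: W B4 -> L1 hit  d=D]
11: R B2 -> L2 miss  d=-]

DIRTY = [3, 4]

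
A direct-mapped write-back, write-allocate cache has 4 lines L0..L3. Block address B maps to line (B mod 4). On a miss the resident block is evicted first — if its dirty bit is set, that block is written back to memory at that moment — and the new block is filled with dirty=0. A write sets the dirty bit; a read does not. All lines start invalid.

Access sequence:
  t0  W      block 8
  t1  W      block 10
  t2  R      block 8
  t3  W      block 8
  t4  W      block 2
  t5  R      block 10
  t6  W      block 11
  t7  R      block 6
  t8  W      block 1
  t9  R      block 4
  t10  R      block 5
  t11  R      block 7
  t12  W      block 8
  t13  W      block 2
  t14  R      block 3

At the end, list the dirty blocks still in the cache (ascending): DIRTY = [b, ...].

0: W B8 -> L0 miss  d=D]
1: W B10 -> L2 miss  d=D]
2: R B8 -> L0 hit  d=D]
3: W B8 -> L0 hit  d=D]
4: W B2 -> L2 miss wb->B10  d=D]
5: R B10 -> L2 miss wb->B2  d=-]
6: W B11 -> L3 miss  d=D]
7: R B6 -> L2 miss  d=-]
8: W B1 -> L1 miss  d=D]
9: R B4 -> L0 miss wb->B8  d=-]
10: R B5 -> L1 miss wb->B1  d=-]
11: R B7 -> L3 miss wb->B11  d=-]
12: W B8 -> L0 miss  d=D]
13: W B2 -> L2 miss  d=D]
14: R B3 -> L3 miss  d=-]

DIRTY = [2, 8]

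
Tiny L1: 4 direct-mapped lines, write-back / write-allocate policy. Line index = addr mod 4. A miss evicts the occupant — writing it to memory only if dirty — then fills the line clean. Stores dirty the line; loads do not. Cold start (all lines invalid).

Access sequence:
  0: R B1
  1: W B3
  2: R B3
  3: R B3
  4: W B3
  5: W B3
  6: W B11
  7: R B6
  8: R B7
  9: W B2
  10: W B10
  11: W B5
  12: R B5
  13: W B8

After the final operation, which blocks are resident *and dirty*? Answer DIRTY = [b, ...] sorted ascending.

DIRTY = [5, 8, 10]

0: R B1 -> L1 miss  d=-]
1: W B3 -> L3 miss  d=D]
2: R B3 -> L3 hit  d=D]
3: R B3 -> L3 hit  d=D]
4: W B3 -> L3 hit  d=D]
5: W B3 -> L3 hit  d=D]
6: W B11 -> L3 miss wb->B3  d=D]
7: R B6 -> L2 miss  d=-]
8: R B7 -> L3 miss wb->B11  d=-]
9: W B2 -> L2 miss  d=D]
10: W B10 -> L2 miss wb->B2  d=D]
11: W B5 -> L1 miss  d=D]
12: R B5 -> L1 hit  d=D]
13: W B8 -> L0 miss  d=D]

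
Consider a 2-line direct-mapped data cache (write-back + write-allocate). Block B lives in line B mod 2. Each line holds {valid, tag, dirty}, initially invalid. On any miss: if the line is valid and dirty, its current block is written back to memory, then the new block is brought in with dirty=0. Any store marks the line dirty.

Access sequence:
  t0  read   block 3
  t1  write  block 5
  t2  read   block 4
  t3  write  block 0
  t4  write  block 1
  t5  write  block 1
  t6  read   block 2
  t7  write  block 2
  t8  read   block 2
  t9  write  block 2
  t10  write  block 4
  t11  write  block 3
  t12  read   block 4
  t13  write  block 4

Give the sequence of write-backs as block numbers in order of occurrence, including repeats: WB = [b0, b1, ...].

WB = [5, 0, 2, 1]

0: R B3 → L1 miss [-]
1: W B5 → L1 miss [D]
2: R B4 → L0 miss [-]
3: W B0 → L0 miss [D]
4: W B1 → L1 miss wb→B5 [D]
5: W B1 → L1 hit [D]
6: R B2 → L0 miss wb→B0 [-]
7: W B2 → L0 hit [D]
8: R B2 → L0 hit [D]
9: W B2 → L0 hit [D]
10: W B4 → L0 miss wb→B2 [D]
11: W B3 → L1 miss wb→B1 [D]
12: R B4 → L0 hit [D]
13: W B4 → L0 hit [D]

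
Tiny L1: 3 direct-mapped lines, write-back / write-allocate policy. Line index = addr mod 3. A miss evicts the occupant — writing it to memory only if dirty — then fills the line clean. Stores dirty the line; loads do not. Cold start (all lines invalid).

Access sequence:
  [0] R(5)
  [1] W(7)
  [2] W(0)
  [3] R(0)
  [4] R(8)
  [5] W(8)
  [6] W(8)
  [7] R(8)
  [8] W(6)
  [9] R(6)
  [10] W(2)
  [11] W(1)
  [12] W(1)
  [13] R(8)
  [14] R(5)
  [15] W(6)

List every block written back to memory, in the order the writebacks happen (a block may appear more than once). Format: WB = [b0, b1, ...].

0: R B5 -> L2 miss  d=-]
1: W B7 -> L1 miss  d=D]
2: W B0 -> L0 miss  d=D]
3: R B0 -> L0 hit  d=D]
4: R B8 -> L2 miss  d=-]
5: W B8 -> L2 hit  d=D]
6: W B8 -> L2 hit  d=D]
7: R B8 -> L2 hit  d=D]
8: W B6 -> L0 miss wb->B0  d=D]
9: R B6 -> L0 hit  d=D]
10: W B2 -> L2 miss wb->B8  d=D]
11: W B1 -> L1 miss wb->B7  d=D]
12: W B1 -> L1 hit  d=D]
13: R B8 -> L2 miss wb->B2  d=-]
14: R B5 -> L2 miss  d=-]
15: W B6 -> L0 hit  d=D]

WB = [0, 8, 7, 2]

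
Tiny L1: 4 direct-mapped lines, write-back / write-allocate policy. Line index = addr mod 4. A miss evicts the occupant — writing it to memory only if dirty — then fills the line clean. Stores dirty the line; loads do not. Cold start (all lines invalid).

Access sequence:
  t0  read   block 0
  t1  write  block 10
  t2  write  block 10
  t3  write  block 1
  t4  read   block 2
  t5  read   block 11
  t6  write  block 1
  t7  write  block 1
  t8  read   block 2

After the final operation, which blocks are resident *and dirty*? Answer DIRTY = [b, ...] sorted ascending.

DIRTY = [1]

0: R B0 -> L0 miss  d=-]
1: W B10 -> L2 miss  d=D]
2: W B10 -> L2 hit  d=D]
3: W B1 -> L1 miss  d=D]
4: R B2 -> L2 miss wb->B10  d=-]
5: R B11 -> L3 miss  d=-]
6: W B1 -> L1 hit  d=D]
7: W B1 -> L1 hit  d=D]
8: R B2 -> L2 hit  d=-]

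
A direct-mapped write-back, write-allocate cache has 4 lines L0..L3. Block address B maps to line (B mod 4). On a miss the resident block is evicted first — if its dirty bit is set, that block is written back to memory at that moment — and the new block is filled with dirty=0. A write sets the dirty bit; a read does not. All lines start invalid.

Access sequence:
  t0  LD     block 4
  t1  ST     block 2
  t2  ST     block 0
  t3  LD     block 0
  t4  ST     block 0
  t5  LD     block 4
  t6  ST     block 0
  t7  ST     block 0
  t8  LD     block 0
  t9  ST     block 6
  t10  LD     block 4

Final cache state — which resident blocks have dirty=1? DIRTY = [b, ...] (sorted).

DIRTY = [6]

0: R B4 → L0 miss [-]
1: W B2 → L2 miss [D]
2: W B0 → L0 miss [D]
3: R B0 → L0 hit [D]
4: W B0 → L0 hit [D]
5: R B4 → L0 miss wb→B0 [-]
6: W B0 → L0 miss [D]
7: W B0 → L0 hit [D]
8: R B0 → L0 hit [D]
9: W B6 → L2 miss wb→B2 [D]
10: R B4 → L0 miss wb→B0 [-]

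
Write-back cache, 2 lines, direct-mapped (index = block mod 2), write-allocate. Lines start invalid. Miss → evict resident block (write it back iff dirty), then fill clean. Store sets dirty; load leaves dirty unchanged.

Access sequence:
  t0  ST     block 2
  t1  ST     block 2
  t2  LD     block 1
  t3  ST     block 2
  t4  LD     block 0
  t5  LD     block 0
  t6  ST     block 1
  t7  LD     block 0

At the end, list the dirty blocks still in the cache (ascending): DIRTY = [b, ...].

DIRTY = [1]

  0 | W B2 → L0 miss [D]
  1 | W B2 → L0 hit [D]
  2 | R B1 → L1 miss [-]
  3 | W B2 → L0 hit [D]
  4 | R B0 → L0 miss wb→B2 [-]
  5 | R B0 → L0 hit [-]
  6 | W B1 → L1 hit [D]
  7 | R B0 → L0 hit [-]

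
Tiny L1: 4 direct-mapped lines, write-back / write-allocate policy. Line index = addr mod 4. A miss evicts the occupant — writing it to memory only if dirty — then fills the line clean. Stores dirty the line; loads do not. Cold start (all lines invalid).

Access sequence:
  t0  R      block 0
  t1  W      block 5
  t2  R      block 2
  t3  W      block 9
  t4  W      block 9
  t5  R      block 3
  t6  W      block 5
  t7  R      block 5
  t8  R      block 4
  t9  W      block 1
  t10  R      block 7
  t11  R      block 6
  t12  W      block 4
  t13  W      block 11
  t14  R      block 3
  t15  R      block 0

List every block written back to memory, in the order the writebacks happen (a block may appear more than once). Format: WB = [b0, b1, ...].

0: R B0 -> L0 miss  d=-]
1: W B5 -> L1 miss  d=D]
2: R B2 -> L2 miss  d=-]
3: W B9 -> L1 miss wb->B5  d=D]
4: W B9 -> L1 hit  d=D]
5: R B3 -> L3 miss  d=-]
6: W B5 -> L1 miss wb->B9  d=D]
7: R B5 -> L1 hit  d=D]
8: R B4 -> L0 miss  d=-]
9: W B1 -> L1 miss wb->B5  d=D]
10: R B7 -> L3 miss  d=-]
11: R B6 -> L2 miss  d=-]
12: W B4 -> L0 hit  d=D]
13: W B11 -> L3 miss  d=D]
14: R B3 -> L3 miss wb->B11  d=-]
15: R B0 -> L0 miss wb->B4  d=-]

WB = [5, 9, 5, 11, 4]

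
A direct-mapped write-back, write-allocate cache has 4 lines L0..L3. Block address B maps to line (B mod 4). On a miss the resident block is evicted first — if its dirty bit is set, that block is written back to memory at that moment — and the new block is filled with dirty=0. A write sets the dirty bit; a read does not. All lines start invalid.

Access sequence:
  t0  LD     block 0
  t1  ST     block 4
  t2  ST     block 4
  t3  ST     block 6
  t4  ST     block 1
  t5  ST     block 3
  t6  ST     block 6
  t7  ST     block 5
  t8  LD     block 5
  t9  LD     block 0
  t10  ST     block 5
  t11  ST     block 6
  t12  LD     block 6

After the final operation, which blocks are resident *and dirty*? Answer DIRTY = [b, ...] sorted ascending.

0: R B0 -> L0 miss  d=-]
1: W B4 -> L0 miss  d=D]
2: W B4 -> L0 hit  d=D]
3: W B6 -> L2 miss  d=D]
4: W B1 -> L1 miss  d=D]
5: W B3 -> L3 miss  d=D]
6: W B6 -> L2 hit  d=D]
7: W B5 -> L1 miss wb->B1  d=D]
8: R B5 -> L1 hit  d=D]
9: R B0 -> L0 miss wb->B4  d=-]
10: W B5 -> L1 hit  d=D]
11: W B6 -> L2 hit  d=D]
12: R B6 -> L2 hit  d=D]

DIRTY = [3, 5, 6]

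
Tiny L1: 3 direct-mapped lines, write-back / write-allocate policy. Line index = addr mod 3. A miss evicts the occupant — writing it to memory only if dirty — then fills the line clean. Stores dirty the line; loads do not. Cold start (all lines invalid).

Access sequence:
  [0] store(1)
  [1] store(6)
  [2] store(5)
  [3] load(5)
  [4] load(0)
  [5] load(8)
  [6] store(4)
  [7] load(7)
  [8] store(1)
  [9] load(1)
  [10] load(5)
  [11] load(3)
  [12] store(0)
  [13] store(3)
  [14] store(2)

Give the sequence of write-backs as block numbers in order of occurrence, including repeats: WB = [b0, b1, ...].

0: W B1 -> L1 miss  d=D]
1: W B6 -> L0 miss  d=D]
2: W B5 -> L2 miss  d=D]
3: R B5 -> L2 hit  d=D]
4: R B0 -> L0 miss wb->B6  d=-]
5: R B8 -> L2 miss wb->B5  d=-]
6: W B4 -> L1 miss wb->B1  d=D]
7: R B7 -> L1 miss wb->B4  d=-]
8: W B1 -> L1 miss  d=D]
9: R B1 -> L1 hit  d=D]
10: R B5 -> L2 miss  d=-]
11: R B3 -> L0 miss  d=-]
12: W B0 -> L0 miss  d=D]
13: W B3 -> L0 miss wb->B0  d=D]
14: W B2 -> L2 miss  d=D]

WB = [6, 5, 1, 4, 0]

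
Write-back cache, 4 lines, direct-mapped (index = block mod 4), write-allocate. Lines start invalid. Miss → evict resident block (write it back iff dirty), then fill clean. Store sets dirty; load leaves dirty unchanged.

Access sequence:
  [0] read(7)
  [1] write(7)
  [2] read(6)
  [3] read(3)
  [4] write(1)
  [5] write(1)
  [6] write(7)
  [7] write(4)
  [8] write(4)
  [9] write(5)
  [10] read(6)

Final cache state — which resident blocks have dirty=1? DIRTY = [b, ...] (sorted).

DIRTY = [4, 5, 7]

0: R B7 -> L3 miss  d=-]
1: W B7 -> L3 hit  d=D]
2: R B6 -> L2 miss  d=-]
3: R B3 -> L3 miss wb->B7  d=-]
4: W B1 -> L1 miss  d=D]
5: W B1 -> L1 hit  d=D]
6: W B7 -> L3 miss  d=D]
7: W B4 -> L0 miss  d=D]
8: W B4 -> L0 hit  d=D]
9: W B5 -> L1 miss wb->B1  d=D]
10: R B6 -> L2 hit  d=-]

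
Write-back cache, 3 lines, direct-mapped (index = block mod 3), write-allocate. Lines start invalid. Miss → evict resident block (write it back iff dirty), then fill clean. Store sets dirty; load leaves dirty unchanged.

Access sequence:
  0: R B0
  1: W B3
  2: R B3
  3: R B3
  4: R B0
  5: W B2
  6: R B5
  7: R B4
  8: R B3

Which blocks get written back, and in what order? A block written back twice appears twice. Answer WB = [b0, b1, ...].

  0 | R B0 → L0 miss [-]
  1 | W B3 → L0 miss [D]
  2 | R B3 → L0 hit [D]
  3 | R B3 → L0 hit [D]
  4 | R B0 → L0 miss wb→B3 [-]
  5 | W B2 → L2 miss [D]
  6 | R B5 → L2 miss wb→B2 [-]
  7 | R B4 → L1 miss [-]
  8 | R B3 → L0 miss [-]

WB = [3, 2]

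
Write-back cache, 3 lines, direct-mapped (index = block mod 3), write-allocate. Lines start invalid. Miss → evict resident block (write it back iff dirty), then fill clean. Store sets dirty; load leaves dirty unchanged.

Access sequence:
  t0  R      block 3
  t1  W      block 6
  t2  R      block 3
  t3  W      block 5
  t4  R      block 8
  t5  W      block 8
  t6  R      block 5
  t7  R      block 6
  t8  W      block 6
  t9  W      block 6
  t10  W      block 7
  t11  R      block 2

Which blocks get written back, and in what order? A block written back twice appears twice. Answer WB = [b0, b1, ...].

WB = [6, 5, 8]

  0 | R B3 → L0 miss [-]
  1 | W B6 → L0 miss [D]
  2 | R B3 → L0 miss wb→B6 [-]
  3 | W B5 → L2 miss [D]
  4 | R B8 → L2 miss wb→B5 [-]
  5 | W B8 → L2 hit [D]
  6 | R B5 → L2 miss wb→B8 [-]
  7 | R B6 → L0 miss [-]
  8 | W B6 → L0 hit [D]
  9 | W B6 → L0 hit [D]
  10 | W B7 → L1 miss [D]
  11 | R B2 → L2 miss [-]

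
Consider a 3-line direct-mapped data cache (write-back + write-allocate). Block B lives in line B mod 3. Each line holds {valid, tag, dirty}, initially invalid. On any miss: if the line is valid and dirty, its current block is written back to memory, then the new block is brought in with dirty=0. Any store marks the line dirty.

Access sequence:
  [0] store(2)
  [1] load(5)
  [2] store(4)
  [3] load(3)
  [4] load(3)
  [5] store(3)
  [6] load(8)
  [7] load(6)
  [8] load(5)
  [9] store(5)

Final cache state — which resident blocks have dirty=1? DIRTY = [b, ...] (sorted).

DIRTY = [4, 5]

  0 | W B2 → L2 miss [D]
  1 | R B5 → L2 miss wb→B2 [-]
  2 | W B4 → L1 miss [D]
  3 | R B3 → L0 miss [-]
  4 | R B3 → L0 hit [-]
  5 | W B3 → L0 hit [D]
  6 | R B8 → L2 miss [-]
  7 | R B6 → L0 miss wb→B3 [-]
  8 | R B5 → L2 miss [-]
  9 | W B5 → L2 hit [D]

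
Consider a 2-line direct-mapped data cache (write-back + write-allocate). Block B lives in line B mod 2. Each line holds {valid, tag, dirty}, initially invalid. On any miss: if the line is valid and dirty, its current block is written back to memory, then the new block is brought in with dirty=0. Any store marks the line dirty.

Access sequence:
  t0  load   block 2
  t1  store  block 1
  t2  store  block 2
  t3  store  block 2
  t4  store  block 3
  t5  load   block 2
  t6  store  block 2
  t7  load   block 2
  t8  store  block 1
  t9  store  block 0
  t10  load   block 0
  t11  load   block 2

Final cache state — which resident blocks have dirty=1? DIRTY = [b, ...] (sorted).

DIRTY = [1]

  0 | R B2 → L0 miss [-]
  1 | W B1 → L1 miss [D]
  2 | W B2 → L0 hit [D]
  3 | W B2 → L0 hit [D]
  4 | W B3 → L1 miss wb→B1 [D]
  5 | R B2 → L0 hit [D]
  6 | W B2 → L0 hit [D]
  7 | R B2 → L0 hit [D]
  8 | W B1 → L1 miss wb→B3 [D]
  9 | W B0 → L0 miss wb→B2 [D]
  10 | R B0 → L0 hit [D]
  11 | R B2 → L0 miss wb→B0 [-]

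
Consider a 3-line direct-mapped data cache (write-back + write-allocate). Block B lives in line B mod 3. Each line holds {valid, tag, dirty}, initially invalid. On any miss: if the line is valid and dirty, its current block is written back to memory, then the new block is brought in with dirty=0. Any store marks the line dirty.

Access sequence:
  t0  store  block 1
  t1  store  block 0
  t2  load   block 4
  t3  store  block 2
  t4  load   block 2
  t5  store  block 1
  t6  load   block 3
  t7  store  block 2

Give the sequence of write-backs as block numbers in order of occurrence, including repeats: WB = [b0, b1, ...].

0: W B1 → L1 miss [D]
1: W B0 → L0 miss [D]
2: R B4 → L1 miss wb→B1 [-]
3: W B2 → L2 miss [D]
4: R B2 → L2 hit [D]
5: W B1 → L1 miss [D]
6: R B3 → L0 miss wb→B0 [-]
7: W B2 → L2 hit [D]

WB = [1, 0]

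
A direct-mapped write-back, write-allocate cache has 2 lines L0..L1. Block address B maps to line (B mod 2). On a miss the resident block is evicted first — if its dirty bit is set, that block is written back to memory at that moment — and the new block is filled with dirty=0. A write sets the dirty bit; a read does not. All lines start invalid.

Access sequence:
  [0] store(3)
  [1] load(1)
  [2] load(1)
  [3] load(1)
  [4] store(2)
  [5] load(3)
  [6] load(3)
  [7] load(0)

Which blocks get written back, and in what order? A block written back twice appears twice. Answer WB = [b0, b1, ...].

0: W B3 -> L1 miss  d=D]
1: R B1 -> L1 miss wb->B3  d=-]
2: R B1 -> L1 hit  d=-]
3: R B1 -> L1 hit  d=-]
4: W B2 -> L0 miss  d=D]
5: R B3 -> L1 miss  d=-]
6: R B3 -> L1 hit  d=-]
7: R B0 -> L0 miss wb->B2  d=-]

WB = [3, 2]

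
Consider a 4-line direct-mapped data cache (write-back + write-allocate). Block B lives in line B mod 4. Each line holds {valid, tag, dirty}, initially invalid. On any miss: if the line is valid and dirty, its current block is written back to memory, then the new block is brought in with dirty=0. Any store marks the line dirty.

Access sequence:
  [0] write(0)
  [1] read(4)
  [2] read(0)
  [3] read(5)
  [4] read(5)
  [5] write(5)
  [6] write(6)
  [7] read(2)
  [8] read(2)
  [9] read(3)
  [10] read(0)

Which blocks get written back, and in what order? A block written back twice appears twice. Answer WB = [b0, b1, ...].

WB = [0, 6]

0: W B0 -> L0 miss  d=D]
1: R B4 -> L0 miss wb->B0  d=-]
2: R B0 -> L0 miss  d=-]
3: R B5 -> L1 miss  d=-]
4: R B5 -> L1 hit  d=-]
5: W B5 -> L1 hit  d=D]
6: W B6 -> L2 miss  d=D]
7: R B2 -> L2 miss wb->B6  d=-]
8: R B2 -> L2 hit  d=-]
9: R B3 -> L3 miss  d=-]
10: R B0 -> L0 hit  d=-]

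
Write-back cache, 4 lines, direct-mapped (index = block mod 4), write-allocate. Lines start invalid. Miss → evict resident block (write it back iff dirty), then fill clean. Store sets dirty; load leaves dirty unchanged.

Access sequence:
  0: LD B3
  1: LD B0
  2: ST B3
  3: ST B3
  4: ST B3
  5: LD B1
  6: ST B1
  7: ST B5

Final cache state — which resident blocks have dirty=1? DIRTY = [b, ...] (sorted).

DIRTY = [3, 5]

0: R B3 → L3 miss [-]
1: R B0 → L0 miss [-]
2: W B3 → L3 hit [D]
3: W B3 → L3 hit [D]
4: W B3 → L3 hit [D]
5: R B1 → L1 miss [-]
6: W B1 → L1 hit [D]
7: W B5 → L1 miss wb→B1 [D]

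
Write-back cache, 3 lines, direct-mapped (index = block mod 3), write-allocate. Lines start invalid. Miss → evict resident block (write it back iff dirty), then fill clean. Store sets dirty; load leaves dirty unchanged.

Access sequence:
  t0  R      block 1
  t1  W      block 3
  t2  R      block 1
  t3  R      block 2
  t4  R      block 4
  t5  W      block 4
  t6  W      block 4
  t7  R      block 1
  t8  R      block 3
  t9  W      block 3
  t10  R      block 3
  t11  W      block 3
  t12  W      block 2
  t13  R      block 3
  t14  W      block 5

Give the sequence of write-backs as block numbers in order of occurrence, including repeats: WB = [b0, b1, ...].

0: R B1 → L1 miss [-]
1: W B3 → L0 miss [D]
2: R B1 → L1 hit [-]
3: R B2 → L2 miss [-]
4: R B4 → L1 miss [-]
5: W B4 → L1 hit [D]
6: W B4 → L1 hit [D]
7: R B1 → L1 miss wb→B4 [-]
8: R B3 → L0 hit [D]
9: W B3 → L0 hit [D]
10: R B3 → L0 hit [D]
11: W B3 → L0 hit [D]
12: W B2 → L2 hit [D]
13: R B3 → L0 hit [D]
14: W B5 → L2 miss wb→B2 [D]

WB = [4, 2]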